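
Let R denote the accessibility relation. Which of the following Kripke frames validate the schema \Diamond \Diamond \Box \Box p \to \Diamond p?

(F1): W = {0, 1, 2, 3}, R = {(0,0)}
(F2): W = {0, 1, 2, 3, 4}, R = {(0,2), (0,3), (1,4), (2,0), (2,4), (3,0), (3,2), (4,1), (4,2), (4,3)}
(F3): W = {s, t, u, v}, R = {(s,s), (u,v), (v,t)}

(F1)

Frame correspondent (Sahlqvist): \forall x \forall y (x R^2 y \to \exists w (y R^2 w \wedge xRw)) — i.e. a generalized confluence (Geach) condition.
(F1): ✓.
(F2): fails — 1R²1 but no w with 1R²w and 1Rw.
(F3): fails — uR²t but no w with tR²w and uRw.
Valid on: (F1).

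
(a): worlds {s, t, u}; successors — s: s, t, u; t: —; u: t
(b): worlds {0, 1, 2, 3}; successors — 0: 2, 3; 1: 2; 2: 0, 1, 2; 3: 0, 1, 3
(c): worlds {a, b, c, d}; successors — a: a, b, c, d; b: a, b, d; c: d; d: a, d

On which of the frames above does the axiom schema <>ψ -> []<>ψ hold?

none

The schema corresponds to the Euclidean property: forall x forall y forall z (Rxy & Rxz -> Ryz).
(a): fails — Rsu and Rsu but not Ruu.
(b): fails — R02 and R03 but not R23.
(c): fails — Rab and Rac but not Rbc.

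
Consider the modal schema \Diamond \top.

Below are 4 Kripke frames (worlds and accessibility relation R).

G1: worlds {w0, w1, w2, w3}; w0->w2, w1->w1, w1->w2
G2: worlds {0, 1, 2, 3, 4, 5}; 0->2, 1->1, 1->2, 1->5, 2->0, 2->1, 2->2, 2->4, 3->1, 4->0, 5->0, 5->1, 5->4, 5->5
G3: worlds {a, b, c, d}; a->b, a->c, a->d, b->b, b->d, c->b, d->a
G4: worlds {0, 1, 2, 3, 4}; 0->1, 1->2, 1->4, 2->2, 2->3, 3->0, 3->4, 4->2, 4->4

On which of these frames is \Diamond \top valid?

G2, G3, G4

Frame correspondent (Sahlqvist): \forall x \exists y Rxy — i.e. seriality.
G1: fails — world w2 has no successor.
G2: holds.
G3: holds.
G4: holds.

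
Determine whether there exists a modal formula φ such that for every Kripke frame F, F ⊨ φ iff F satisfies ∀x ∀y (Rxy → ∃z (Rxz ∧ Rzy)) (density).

Yes — defined by □□p → □p

This is a Sahlqvist condition; the C4 axiom □□p → □p defines it.
Suppose □□p→□p is valid. Take Rxy and set V(p)={w : xR²w}. Then □□p at x, so □p at x, so p at y, i.e. ∃z(Rxz∧Rzy).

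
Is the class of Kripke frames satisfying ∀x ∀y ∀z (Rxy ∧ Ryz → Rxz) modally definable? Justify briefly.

The condition is transitivity. A defining modal formula is □r → □□r.

Yes, by □r → □□r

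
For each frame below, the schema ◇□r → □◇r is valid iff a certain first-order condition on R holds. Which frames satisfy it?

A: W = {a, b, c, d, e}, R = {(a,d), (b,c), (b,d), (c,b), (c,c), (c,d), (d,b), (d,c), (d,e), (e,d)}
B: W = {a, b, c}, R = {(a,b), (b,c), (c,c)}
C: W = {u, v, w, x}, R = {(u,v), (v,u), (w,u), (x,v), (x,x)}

A, B

This is the axiom for convergence; its first-order frame correspondent is ∀x ∀y ∀z (Rxy ∧ Rxz → ∃w (Ryw ∧ Rzw)).
A: satisfies the condition.
B: satisfies the condition.
C: fails — Rxx and Rxv but x and v have no common successor.
Valid on: A, B.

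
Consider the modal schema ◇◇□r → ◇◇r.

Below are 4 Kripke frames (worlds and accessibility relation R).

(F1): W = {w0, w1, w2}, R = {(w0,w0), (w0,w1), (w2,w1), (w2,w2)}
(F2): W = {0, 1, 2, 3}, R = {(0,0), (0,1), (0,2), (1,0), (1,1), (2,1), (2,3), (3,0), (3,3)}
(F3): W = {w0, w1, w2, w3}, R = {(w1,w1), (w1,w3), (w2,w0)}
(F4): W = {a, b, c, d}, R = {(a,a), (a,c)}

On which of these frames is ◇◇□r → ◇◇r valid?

This is the axiom for a generalized confluence (Geach) condition; its first-order frame correspondent is ∀x ∀y (xR²y → ∃w (yRw ∧ xR²w)).
(F1): fails — w0R²w1 but no w with w1Rw and w0R²w.
(F2): ✓.
(F3): fails — w1R²w3 but no w with w3Rw and w1R²w.
(F4): fails — aR²c but no w with cRw and aR²w.
Valid on: (F2).

(F2)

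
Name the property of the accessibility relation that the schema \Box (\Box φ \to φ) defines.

Suppose □(□φ→φ) is valid. Take Rxy and set V(φ)={w : Ryw}. Then at y, □φ holds; since □(□φ→φ) at x, □φ→φ at y, so φ at y, i.e. Ryy.

Shift-reflexivity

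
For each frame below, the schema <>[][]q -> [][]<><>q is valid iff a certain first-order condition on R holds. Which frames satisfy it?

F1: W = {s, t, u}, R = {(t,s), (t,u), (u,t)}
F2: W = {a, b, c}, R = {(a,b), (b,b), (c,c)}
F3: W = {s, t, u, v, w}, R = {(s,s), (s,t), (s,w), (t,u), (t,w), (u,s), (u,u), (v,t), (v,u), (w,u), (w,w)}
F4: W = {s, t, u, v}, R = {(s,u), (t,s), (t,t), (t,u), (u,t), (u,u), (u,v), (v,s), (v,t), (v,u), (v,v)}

F2, F3, F4

Frame correspondent (Sahlqvist): forall x forall y forall z ((xRy & x R^2 z) -> exists w (y R^2 w & z R^2 w)) — i.e. a generalized confluence (Geach) condition.
F1: fails — tRs, tR²t but no w with sR²w and tR²w.
F2: holds.
F3: holds.
F4: holds.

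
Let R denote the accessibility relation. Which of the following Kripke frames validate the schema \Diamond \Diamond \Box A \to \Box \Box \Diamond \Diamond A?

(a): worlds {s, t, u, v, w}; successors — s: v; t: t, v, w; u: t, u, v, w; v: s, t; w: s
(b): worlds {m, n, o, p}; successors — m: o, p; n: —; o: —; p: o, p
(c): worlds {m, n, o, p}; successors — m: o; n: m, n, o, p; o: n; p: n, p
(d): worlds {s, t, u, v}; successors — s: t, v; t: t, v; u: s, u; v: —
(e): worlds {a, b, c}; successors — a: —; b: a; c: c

This is the axiom for a generalized confluence (Geach) condition; its first-order frame correspondent is \forall x \forall y \forall z ((x R^2 y \wedge x R^2 z) \to \exists w (yRw \wedge z R^2 w)).
(a): fails — sR²s, sR²s but no w* with sRw* and sR²w*.
(b): fails — mR²o, mR²o but no w with oRw and oR²w.
(c): fails — nR²m, nR²m but no w with mRw and mR²w.
(d): fails — sR²t, sR²v but no w with tRw and vR²w.
(e): holds.

(e)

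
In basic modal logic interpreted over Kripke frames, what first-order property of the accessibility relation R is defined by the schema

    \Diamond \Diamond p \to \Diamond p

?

Equivalently (dual form): □p → □□p.
Suppose □p→□□p is valid. Take Rxy, Ryz and set V(p)={w : Rxw}. Then □p at x, so □□p at x, so □p at y, so p at z, i.e. Rxz.

transitivity: \forall x \forall y \forall z (Rxy \wedge Ryz \to Rxz)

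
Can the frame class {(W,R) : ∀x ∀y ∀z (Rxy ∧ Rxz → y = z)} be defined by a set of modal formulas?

Definable; ◇q → □q defines it

The condition is partial functionality. A defining modal formula is ◇q → □q.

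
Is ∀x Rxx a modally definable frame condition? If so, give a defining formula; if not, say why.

Yes, by □r → r

Yes: it is reflexivity, defined by the T schema □r → r.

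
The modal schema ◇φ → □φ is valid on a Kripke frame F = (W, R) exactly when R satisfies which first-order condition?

partial functionality: ∀x ∀y ∀z (Rxy ∧ Rxz → y = z)

Suppose ◇φ→□φ is valid. Take Rxy, Rxz and set V(φ)={y}. Then ◇φ at x, so □φ at x, so φ at z, i.e. z=y.
Conversely, any frame satisfying ∀x ∀y ∀z (Rxy ∧ Rxz → y = z) validates the schema.
So the correspondent is partial functionality.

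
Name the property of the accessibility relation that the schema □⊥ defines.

Emptiness of R

This is the Ver axiom.
Its frame correspondent is emptiness of R — ∀x ∀y ¬Rxy.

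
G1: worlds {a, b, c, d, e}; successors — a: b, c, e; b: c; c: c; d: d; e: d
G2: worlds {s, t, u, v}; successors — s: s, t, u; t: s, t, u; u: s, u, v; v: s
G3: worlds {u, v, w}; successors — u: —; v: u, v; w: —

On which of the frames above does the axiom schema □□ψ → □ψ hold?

G2, G3

This is the axiom for density; its first-order frame correspondent is ∀x ∀y (Rxy → ∃z (Rxz ∧ Rzy)).
G1: fails — Rab but no z with Raz and Rzb.
G2: ✓.
G3: ✓.
Valid on: G2, G3.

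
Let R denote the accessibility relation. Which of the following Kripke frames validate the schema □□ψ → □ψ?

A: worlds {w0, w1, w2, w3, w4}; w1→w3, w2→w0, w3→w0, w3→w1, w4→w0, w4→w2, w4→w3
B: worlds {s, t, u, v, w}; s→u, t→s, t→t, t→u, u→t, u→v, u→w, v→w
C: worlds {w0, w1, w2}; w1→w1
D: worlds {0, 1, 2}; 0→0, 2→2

C, D

Frame correspondent (Sahlqvist): ∀x ∀y (Rxy → ∃z (Rxz ∧ Rzy)) — i.e. density.
A: fails — Rw3w1 but no z with Rw3z and Rzw1.
B: fails — Ruv but no z with Ruz and Rzv.
C: satisfies the condition.
D: satisfies the condition.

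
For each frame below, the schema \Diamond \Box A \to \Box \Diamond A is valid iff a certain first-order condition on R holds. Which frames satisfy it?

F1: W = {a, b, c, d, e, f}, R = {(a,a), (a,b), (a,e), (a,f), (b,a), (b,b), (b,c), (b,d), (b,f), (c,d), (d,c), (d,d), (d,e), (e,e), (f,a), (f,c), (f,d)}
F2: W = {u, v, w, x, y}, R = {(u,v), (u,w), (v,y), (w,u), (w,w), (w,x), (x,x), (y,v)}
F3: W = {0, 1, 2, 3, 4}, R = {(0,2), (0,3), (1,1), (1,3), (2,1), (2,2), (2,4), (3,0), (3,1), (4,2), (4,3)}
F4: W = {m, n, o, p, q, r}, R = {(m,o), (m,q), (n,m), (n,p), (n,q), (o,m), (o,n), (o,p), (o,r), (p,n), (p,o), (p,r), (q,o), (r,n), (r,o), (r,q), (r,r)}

F3

This is the axiom for convergence; its first-order frame correspondent is \forall x \forall y \forall z (Rxy \wedge Rxz \to \exists w (Ryw \wedge Rzw)).
F1: fails — Rab and Rae but b and e have no common successor.
F2: fails — Ruv and Ruw but v and w have no common successor.
F3: holds.
F4: fails — Rmo and Rmq but o and q have no common successor.
Valid on: F3.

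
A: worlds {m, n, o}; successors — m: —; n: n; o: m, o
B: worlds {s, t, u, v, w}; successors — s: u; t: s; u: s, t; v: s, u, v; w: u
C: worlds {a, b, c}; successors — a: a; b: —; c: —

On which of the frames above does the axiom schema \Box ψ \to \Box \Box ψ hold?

A, C

The schema corresponds to transitivity: \forall x \forall y \forall z (Rxy \wedge Ryz \to Rxz).
A: ✓.
B: fails — Rwu and Rut but not Rwt.
C: ✓.
Valid on: A, C.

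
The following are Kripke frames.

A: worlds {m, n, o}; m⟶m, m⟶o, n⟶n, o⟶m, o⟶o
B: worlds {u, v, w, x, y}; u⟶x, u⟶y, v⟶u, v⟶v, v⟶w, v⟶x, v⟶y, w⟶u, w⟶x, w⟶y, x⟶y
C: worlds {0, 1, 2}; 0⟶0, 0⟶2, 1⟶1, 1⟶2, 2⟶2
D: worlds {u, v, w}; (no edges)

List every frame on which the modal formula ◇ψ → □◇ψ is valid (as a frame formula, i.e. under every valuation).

A, D

This is the axiom for the Euclidean property; its first-order frame correspondent is ∀x ∀y ∀z (Rxy ∧ Rxz → Ryz).
A: holds.
B: fails — Rux and Rux but not Rxx.
C: fails — R02 and R00 but not R20.
D: holds.
Valid on: A, D.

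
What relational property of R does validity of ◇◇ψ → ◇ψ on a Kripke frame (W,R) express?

This is a form of the 4 axiom.
Its frame correspondent is transitivity — ∀x ∀y ∀z (Rxy ∧ Ryz → Rxz).

Transitivity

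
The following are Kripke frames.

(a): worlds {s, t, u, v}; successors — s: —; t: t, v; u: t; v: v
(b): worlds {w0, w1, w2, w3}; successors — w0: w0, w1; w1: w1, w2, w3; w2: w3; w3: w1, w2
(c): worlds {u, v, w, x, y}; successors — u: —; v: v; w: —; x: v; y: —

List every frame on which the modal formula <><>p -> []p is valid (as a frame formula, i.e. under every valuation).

(c)

Frame correspondent (Sahlqvist): forall x forall y forall z ((x R^2 y & xRz) -> exists w (y = w & z = w)) — i.e. a generalized confluence (Geach) condition.
(a): fails — tR²t, tRv but t ≠ v.
(b): fails — w0R²w0, w0Rw1 but w0 ≠ w1.
(c): satisfies the condition.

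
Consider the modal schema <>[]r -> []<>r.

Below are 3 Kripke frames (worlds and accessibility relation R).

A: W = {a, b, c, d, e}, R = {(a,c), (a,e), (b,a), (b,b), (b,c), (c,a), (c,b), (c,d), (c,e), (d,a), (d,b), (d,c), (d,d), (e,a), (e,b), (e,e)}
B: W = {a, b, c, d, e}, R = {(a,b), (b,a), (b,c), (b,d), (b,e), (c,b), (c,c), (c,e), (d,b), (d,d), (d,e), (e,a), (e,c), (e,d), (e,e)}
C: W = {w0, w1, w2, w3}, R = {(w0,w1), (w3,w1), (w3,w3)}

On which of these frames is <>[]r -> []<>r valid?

A

The schema corresponds to convergence: forall x forall y forall z (Rxy & Rxz -> exists w (Ryw & Rzw)).
A: condition met.
B: fails — Rba and Rbe but a and e have no common successor.
C: fails — Rw0w1 and Rw0w1 but w1 and w1 have no common successor.
Valid on: A.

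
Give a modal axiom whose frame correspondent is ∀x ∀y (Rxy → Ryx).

p → □◇p

The condition is symmetry. The B schema p → □◇p defines it.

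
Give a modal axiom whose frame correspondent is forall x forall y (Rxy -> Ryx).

q → □◇q

A defining formula is q → □◇q (the B axiom).
Suppose q→□◇q is valid. Take Rxy and set V(q)={x}. Then q at x, so □◇q at x, so ◇q at y, so some z with Ryz has q; z=x, i.e. Ryx.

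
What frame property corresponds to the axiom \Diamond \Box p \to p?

Symmetry

This is frame-equivalent to p → □◇p (substitute ¬p for p and contrapose).
Suppose p→□◇p is valid. Take Rxy and set V(p)={x}. Then p at x, so □◇p at x, so ◇p at y, so some z with Ryz has p; z=x, i.e. Ryx.
Conversely, any frame satisfying \forall x \forall y (Rxy \to Ryx) validates the schema.
So the correspondent is symmetry.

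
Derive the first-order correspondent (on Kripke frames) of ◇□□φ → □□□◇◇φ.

This is a Sahlqvist (Geach-type) schema ◇^1□^2φ → □^3◇^2φ.
Minimal-valuation argument: fix x; take any y with xR^1y and any z with xR^3z. Set V(φ) to the set of worlds R-reachable from y in exactly 2 steps. Then □^2φ holds at y, so the antecedent holds at x; validity forces ◇^2φ at z, giving a w with zR^2w and yR^2w.
First-order correspondent: ∀x ∀y ∀z ((xRy ∧ xR³z) → ∃w (yR²w ∧ zR²w)).

∀x ∀y ∀z ((xRy ∧ xR³z) → ∃w (yR²w ∧ zR²w))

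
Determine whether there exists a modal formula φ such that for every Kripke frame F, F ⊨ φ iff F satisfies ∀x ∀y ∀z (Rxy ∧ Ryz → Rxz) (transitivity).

The condition is transitivity. A defining modal formula is □p → □□p.
Suppose □p→□□p is valid. Take Rxy, Ryz and set V(p)={w : Rxw}. Then □p at x, so □□p at x, so □p at y, so p at z, i.e. Rxz.

Definable; □p → □□p defines it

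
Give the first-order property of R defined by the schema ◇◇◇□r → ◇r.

∀x ∀y (xR³y → ∃w (yRw ∧ xRw))

This is a Sahlqvist (Geach-type) schema ◇^3□^1r → □^0◇^1r.
First-order correspondent: ∀x ∀y (xR³y → ∃w (yRw ∧ xRw)).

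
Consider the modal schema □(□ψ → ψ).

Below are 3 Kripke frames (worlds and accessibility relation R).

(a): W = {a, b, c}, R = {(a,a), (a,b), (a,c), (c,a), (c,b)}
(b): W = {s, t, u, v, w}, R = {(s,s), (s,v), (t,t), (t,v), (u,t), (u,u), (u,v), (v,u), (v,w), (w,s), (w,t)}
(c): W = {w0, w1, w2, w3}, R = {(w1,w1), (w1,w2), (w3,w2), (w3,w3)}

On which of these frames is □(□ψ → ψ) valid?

Frame correspondent (Sahlqvist): ∀x ∀y (Rxy → Ryy) — i.e. shift-reflexivity.
(a): fails — Rab but not Rbb.
(b): fails — Ruv but not Rvv.
(c): fails — Rw1w2 but not Rw2w2.

none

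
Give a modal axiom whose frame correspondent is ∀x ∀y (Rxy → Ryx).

s → □◇s

The condition is symmetry. The B schema s → □◇s defines it.
Suppose s→□◇s is valid. Take Rxy and set V(s)={x}. Then s at x, so □◇s at x, so ◇s at y, so some z with Ryz has s; z=x, i.e. Ryx.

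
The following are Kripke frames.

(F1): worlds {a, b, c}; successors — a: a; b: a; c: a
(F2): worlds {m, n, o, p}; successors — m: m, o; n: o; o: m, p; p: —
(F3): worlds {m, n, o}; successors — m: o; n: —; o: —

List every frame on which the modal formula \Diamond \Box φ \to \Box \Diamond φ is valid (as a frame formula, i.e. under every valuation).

(F1)

Frame correspondent (Sahlqvist): \forall x \forall y \forall z (Rxy \wedge Rxz \to \exists w (Ryw \wedge Rzw)) — i.e. convergence.
(F1): ✓.
(F2): fails — Rom and Rop but m and p have no common successor.
(F3): fails — Rmo and Rmo but o and o have no common successor.
Valid on: (F1).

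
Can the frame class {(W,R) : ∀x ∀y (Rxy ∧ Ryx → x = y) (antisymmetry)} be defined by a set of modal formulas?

Modal frame validity is preserved under surjective bounded morphisms.
The 4-cycle (worlds s,t,u,v with s→t→u→v→s) is antisymmetric. Sending even-indexed worlds to a and odd-indexed worlds to b is a surjective bounded morphism onto the two-world frame with a↔b, which is not antisymmetric.
So the class is not modally definable.

Not modally definable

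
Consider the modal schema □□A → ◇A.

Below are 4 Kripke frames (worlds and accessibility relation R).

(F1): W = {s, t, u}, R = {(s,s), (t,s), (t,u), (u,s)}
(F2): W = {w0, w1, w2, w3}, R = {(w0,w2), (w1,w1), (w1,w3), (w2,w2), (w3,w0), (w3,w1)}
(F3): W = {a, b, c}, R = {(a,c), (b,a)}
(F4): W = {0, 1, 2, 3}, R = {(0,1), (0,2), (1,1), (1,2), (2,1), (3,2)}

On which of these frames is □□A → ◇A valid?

Frame correspondent (Sahlqvist): ∀x ∃w (xR²w ∧ xRw) — i.e. a generalized confluence (Geach) condition.
(F1): condition met.
(F2): condition met.
(F3): fails — at a but no w with aR²w and aRw.
(F4): fails — at 3 but no w with 3R²w and 3Rw.

(F1), (F2)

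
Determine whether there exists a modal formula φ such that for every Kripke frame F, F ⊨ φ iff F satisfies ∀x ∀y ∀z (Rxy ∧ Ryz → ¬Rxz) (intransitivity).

No

Modal frame validity is preserved under surjective bounded morphisms.
The 3-cycle (worlds 0,1,2 with 0→1→2→0) is intransitive. Mapping every world to a single reflexive point • is a surjective bounded morphism; the reflexive point is not intransitive (R••∧R•• but R••).
So no modal formula (or set of formulas) defines exactly the intransitive frames.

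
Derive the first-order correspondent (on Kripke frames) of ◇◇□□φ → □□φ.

∀x ∀y ∀z ((xR²y ∧ xR²z) → ∃w (yR²w ∧ z = w))

This is a Sahlqvist (Geach-type) schema ◇^2□^2φ → □^2◇^0φ.
Minimal-valuation argument: fix x; take any y with xR^2y and any z with xR^2z. Set V(φ) to the set of worlds R-reachable from y in exactly 2 steps. Then □^2φ holds at y, so the antecedent holds at x; validity forces ◇^0φ at z, giving a w with zR^0w and yR^2w.
First-order correspondent: ∀x ∀y ∀z ((xR²y ∧ xR²z) → ∃w (yR²w ∧ z = w)).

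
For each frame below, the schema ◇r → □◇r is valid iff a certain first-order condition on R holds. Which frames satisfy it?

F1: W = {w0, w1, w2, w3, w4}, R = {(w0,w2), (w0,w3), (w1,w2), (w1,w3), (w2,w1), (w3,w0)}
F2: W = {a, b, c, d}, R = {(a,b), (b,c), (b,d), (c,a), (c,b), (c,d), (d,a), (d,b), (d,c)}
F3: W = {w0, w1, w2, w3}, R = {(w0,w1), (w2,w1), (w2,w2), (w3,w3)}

none

This is the axiom for the Euclidean property; its first-order frame correspondent is ∀x ∀y ∀z (Rxy ∧ Rxz → Ryz).
F1: fails — Rw0w2 and Rw0w2 but not Rw2w2.
F2: fails — Rab and Rab but not Rbb.
F3: fails — Rw0w1 and Rw0w1 but not Rw1w1.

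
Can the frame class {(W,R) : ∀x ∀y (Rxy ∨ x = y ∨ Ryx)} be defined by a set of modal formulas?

No — not modally definable

Modal frame validity is preserved under disjoint unions.
Take 3 disjoint single-world reflexive frames: each is trivially connected, but their disjoint union has 3 worlds with no edge between distinct components, so it is not connected.
So no modal formula (or set of formulas) defines exactly the connected frames.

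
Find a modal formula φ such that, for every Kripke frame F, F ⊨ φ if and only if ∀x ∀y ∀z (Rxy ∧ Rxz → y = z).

◇p → □p

This is partial functionality; the standard corresponding axiom is CD: ◇p → □p.
Suppose ◇p→□p is valid. Take Rxy, Rxz and set V(p)={y}. Then ◇p at x, so □p at x, so p at z, i.e. z=y.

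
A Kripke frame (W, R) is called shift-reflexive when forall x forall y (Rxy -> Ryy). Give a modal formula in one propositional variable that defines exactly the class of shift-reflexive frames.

□(□p → p)

The condition is shift-reflexivity. The T□ schema □(□p → p) defines it.
Suppose □(□p→p) is valid. Take Rxy and set V(p)={w : Ryw}. Then at y, □p holds; since □(□p→p) at x, □p→p at y, so p at y, i.e. Ryy.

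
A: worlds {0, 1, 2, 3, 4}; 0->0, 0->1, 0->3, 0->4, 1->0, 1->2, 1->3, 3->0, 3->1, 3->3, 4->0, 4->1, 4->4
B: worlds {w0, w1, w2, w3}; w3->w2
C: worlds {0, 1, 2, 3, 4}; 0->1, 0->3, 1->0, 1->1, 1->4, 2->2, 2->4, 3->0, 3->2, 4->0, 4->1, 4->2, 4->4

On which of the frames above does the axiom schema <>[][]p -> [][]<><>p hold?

B, C

Frame correspondent (Sahlqvist): forall x forall y forall z ((xRy & x R^2 z) -> exists w (y R^2 w & z R^2 w)) — i.e. a generalized confluence (Geach) condition.
A: fails — 0R0, 0R²2 but no w with 0R²w and 2R²w.
B: satisfies the condition.
C: satisfies the condition.
Valid on: B, C.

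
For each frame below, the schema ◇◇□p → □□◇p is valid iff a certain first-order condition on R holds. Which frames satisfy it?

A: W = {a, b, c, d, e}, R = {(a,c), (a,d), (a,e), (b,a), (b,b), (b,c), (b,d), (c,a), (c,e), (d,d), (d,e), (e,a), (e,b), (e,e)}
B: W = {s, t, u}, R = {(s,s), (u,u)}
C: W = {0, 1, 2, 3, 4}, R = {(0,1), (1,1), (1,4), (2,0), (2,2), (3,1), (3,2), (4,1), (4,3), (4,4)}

The schema corresponds to a generalized confluence (Geach) condition: ∀x ∀y ∀z ((xR²y ∧ xR²z) → ∃w (yRw ∧ zRw)).
A: ✓.
B: ✓.
C: fails — 2R²0, 2R²2 but no w with 0Rw and 2Rw.

A, B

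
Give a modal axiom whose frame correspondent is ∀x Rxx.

The condition is reflexivity. The T schema □p → p defines it.
Suppose □p→p is valid. At any x set V(p)={w : Rxw}. Then □p holds at x, so p holds at x, i.e. Rxx.

□p → p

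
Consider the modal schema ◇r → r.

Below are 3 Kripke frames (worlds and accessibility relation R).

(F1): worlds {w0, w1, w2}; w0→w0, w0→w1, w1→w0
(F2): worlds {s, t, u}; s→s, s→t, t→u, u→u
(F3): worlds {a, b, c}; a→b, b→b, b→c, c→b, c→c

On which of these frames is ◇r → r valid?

The schema corresponds to a generalized confluence (Geach) condition: ∀x ∀y (xRy → ∃w (y = w ∧ x = w)).
(F1): fails — w0Rw1 but w1 ≠ w0.
(F2): fails — sRt but t ≠ s.
(F3): fails — aRb but b ≠ a.
Valid on no frame.

none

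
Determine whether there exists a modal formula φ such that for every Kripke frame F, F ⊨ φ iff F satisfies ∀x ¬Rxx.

Modal frame validity is preserved under surjective bounded morphisms.
The 2-cycle (worlds 0,1 with 0→1→0) is irreflexive, and the map sending every world to a single reflexive point • is a surjective bounded morphism (forth: every edge maps to (•,•); back: every world has a successor). So any modal formula valid on the 2-cycle is also valid on the reflexive point, which is not irreflexive.
So no modal formula (or set of formulas) defines exactly the irreflexive frames.

No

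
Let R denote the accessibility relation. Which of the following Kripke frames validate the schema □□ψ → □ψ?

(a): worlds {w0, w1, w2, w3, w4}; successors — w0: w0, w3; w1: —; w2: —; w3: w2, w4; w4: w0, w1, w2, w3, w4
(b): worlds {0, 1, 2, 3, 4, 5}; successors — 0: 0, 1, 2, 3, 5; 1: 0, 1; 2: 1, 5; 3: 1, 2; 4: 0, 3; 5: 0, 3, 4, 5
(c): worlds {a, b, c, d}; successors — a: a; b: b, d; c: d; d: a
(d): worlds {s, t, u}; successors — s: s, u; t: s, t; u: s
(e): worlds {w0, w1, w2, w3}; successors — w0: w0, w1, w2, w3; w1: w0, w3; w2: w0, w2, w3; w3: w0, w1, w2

This is the axiom for density; its first-order frame correspondent is ∀x ∀y (Rxy → ∃z (Rxz ∧ Rzy)).
(a): condition met.
(b): fails — R32 but no z with R3z and Rz2.
(c): fails — Rcd but no z with Rcz and Rzd.
(d): condition met.
(e): condition met.
Valid on: (a), (d), (e).

(a), (d), (e)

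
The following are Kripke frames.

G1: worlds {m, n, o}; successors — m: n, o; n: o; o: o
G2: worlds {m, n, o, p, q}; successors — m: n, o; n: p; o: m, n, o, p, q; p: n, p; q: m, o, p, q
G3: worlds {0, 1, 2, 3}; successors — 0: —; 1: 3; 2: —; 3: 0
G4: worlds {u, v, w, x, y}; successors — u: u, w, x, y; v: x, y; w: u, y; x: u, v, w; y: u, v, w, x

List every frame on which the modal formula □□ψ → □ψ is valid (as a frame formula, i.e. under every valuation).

G2

This is the axiom for density; its first-order frame correspondent is ∀x ∀y (Rxy → ∃z (Rxz ∧ Rzy)).
G1: fails — Rmn but no z with Rmz and Rzn.
G2: holds.
G3: fails — R30 but no z with R3z and Rz0.
G4: fails — Rvy but no z with Rvz and Rzy.
Valid on: G2.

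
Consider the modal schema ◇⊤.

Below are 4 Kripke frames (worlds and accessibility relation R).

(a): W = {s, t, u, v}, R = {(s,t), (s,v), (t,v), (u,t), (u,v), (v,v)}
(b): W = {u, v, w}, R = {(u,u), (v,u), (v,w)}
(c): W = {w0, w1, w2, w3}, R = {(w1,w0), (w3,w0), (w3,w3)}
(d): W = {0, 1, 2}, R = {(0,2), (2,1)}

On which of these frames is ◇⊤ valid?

Frame correspondent (Sahlqvist): ∀x ∃y Rxy — i.e. seriality.
(a): satisfies the condition.
(b): fails — world w has no successor.
(c): fails — world w0 has no successor.
(d): fails — world 1 has no successor.
Valid on: (a).

(a)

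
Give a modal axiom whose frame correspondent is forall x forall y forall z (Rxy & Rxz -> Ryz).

◇r → □◇r

A defining formula is ◇r → □◇r (the 5 axiom).
Suppose ◇r→□◇r is valid. Take Rxy, Rxz and set V(r)={y}. Then ◇r at x, so □◇r at x, so ◇r at z, so some w with Rzw has r; w=y, i.e. Rzy. By symmetry of the argument, Ryz.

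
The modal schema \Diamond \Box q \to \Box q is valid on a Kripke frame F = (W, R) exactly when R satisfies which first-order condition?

the Euclidean property: \forall x \forall y \forall z (Rxy \wedge Rxz \to Ryz)

Equivalently (dual form): ◇q → □◇q.
Suppose ◇q→□◇q is valid. Take Rxy, Rxz and set V(q)={y}. Then ◇q at x, so □◇q at x, so ◇q at z, so some w with Rzw has q; w=y, i.e. Rzy. By symmetry of the argument, Ryz.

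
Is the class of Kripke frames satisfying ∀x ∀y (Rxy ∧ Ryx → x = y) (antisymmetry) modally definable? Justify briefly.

No

Any modally definable frame class is closed under surjective bounded morphisms.
The 4-cycle (worlds 0,1,2,3 with 0→1→2→3→0) is antisymmetric. Sending even-indexed worlds to a and odd-indexed worlds to b is a surjective bounded morphism onto the two-world frame with a↔b, which is not antisymmetric.
So no modal formula (or set of formulas) defines exactly the antisymmetric frames.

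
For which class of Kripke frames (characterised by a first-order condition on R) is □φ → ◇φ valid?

seriality

Suppose □φ→◇φ is valid. At any x set V(φ)=W. Then □φ at x, so ◇φ at x, so x has a successor.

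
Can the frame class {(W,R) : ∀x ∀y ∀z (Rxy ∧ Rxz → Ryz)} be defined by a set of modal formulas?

This is a Sahlqvist condition; the 5 axiom ◇p → □◇p defines it.
Suppose ◇p→□◇p is valid. Take Rxy, Rxz and set V(p)={y}. Then ◇p at x, so □◇p at x, so ◇p at z, so some w with Rzw has p; w=y, i.e. Rzy. By symmetry of the argument, Ryz.

Yes — defined by ◇p → □◇p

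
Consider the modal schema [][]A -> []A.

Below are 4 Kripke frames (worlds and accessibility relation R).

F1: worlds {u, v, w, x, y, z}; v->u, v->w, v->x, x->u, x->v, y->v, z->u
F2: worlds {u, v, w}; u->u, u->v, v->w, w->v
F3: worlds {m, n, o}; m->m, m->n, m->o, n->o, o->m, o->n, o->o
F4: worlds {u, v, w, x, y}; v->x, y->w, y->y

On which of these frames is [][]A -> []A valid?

Frame correspondent (Sahlqvist): forall x forall y (Rxy -> exists z (Rxz & Rzy)) — i.e. density.
F1: fails — Rvw but no t with Rvt and Rtw.
F2: fails — Rvw but no z with Rvz and Rzw.
F3: ✓.
F4: fails — Rvx but no z with Rvz and Rzx.

F3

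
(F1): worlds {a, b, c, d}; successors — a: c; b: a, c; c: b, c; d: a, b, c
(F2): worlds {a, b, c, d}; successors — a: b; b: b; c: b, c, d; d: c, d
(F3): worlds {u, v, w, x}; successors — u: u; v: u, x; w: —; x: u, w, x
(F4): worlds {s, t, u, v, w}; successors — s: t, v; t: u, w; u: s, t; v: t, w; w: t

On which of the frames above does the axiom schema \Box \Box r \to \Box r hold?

(F2), (F3)

This is the axiom for density; its first-order frame correspondent is \forall x \forall y (Rxy \to \exists z (Rxz \wedge Rzy)).
(F1): fails — Rba but no z with Rbz and Rza.
(F2): satisfies the condition.
(F3): satisfies the condition.
(F4): fails — Rwt but no z with Rwz and Rzt.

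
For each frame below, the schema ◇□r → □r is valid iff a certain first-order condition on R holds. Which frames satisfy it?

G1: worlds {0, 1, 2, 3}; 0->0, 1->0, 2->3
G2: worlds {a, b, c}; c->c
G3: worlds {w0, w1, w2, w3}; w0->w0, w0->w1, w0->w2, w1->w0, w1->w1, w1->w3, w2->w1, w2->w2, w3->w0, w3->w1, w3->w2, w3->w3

Frame correspondent (Sahlqvist): ∀x ∀y ∀z (Rxy ∧ Rxz → Ryz) — i.e. the Euclidean property.
G1: fails — R23 and R23 but not R33.
G2: condition met.
G3: fails — Rw0w1 and Rw0w2 but not Rw1w2.

G2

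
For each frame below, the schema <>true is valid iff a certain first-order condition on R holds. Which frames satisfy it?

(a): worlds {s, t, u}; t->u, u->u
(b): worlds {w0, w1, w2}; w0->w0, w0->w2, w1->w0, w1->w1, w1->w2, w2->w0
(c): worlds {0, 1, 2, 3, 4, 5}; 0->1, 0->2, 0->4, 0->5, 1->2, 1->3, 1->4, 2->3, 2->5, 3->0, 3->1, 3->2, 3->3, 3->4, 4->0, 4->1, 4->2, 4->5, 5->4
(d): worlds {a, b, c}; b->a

(b), (c)

The schema corresponds to seriality: forall x exists y Rxy.
(a): fails — world s has no successor.
(b): satisfies the condition.
(c): satisfies the condition.
(d): fails — world a has no successor.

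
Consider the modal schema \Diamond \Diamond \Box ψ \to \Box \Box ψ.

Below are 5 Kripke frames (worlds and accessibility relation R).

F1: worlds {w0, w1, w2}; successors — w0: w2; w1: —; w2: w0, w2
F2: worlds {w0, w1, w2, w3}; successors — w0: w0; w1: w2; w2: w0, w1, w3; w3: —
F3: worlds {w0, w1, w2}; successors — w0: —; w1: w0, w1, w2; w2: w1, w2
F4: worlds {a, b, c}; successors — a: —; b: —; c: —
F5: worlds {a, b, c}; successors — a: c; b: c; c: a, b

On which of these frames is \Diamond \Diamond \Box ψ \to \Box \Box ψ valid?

Frame correspondent (Sahlqvist): \forall x \forall y \forall z ((x R^2 y \wedge x R^2 z) \to \exists w (yRw \wedge z = w)) — i.e. a generalized confluence (Geach) condition.
F1: fails — w0R²w0, w0R²w0 but no w with w0Rw and w0=w.
F2: fails — w1R²w0, w1R²w1 but no w with w0Rw and w1=w.
F3: fails — w1R²w0, w1R²w0 but no w with w0Rw and w0=w.
F4: condition met.
F5: fails — aR²a, aR²a but no w with aRw and a=w.
Valid on: F4.

F4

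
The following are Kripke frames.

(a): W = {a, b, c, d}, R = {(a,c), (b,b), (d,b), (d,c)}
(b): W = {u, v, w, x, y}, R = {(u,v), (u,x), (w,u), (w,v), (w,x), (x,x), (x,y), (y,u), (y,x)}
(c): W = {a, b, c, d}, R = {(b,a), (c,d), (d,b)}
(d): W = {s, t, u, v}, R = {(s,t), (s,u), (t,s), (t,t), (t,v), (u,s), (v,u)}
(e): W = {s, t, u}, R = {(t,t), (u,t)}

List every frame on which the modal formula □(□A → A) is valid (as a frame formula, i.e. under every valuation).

Frame correspondent (Sahlqvist): ∀x ∀y (Rxy → Ryy) — i.e. shift-reflexivity.
(a): fails — Rac but not Rcc.
(b): fails — Ruv but not Rvv.
(c): fails — Rdb but not Rbb.
(d): fails — Rtv but not Rvv.
(e): satisfies the condition.

(e)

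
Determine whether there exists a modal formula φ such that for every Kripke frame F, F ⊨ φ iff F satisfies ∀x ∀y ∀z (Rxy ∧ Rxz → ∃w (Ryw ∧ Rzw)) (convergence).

Yes — defined by ◇□p → □◇p

This is a Sahlqvist condition; the .2 axiom ◇□p → □◇p defines it.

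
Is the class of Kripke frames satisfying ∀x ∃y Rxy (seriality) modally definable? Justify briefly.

This is a Sahlqvist condition; the D axiom □r → ◇r defines it.

Definable; □r → ◇r defines it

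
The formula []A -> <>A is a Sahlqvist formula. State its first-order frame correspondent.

seriality

Suppose □A→◇A is valid. At any x set V(A)=W. Then □A at x, so ◇A at x, so x has a successor.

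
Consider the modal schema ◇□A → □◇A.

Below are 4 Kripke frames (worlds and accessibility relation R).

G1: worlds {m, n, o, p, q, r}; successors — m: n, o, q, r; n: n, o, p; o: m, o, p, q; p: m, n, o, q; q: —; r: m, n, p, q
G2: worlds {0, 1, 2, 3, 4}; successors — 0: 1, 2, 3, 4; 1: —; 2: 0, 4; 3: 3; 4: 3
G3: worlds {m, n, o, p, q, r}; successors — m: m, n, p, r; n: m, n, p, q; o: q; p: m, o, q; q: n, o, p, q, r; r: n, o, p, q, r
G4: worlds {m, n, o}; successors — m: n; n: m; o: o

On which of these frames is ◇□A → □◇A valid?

The schema corresponds to convergence: ∀x ∀y ∀z (Rxy ∧ Rxz → ∃w (Ryw ∧ Rzw)).
G1: fails — Rmn and Rmq but n and q have no common successor.
G2: fails — R02 and R01 but 2 and 1 have no common successor.
G3: fails — Rpm and Rpo but m and o have no common successor.
G4: ✓.

G4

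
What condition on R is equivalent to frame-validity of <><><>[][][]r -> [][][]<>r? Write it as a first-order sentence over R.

forall x forall y forall z ((x R^3 y & x R^3 z) -> exists w (y R^3 w & zRw))

This is a Sahlqvist (Geach-type) schema ◇^3□^3r → □^3◇^1r.
Minimal-valuation argument: fix x; take any y with xR^3y and any z with xR^3z. Set V(r) to the set of worlds R-reachable from y in exactly 3 steps. Then □^3r holds at y, so the antecedent holds at x; validity forces ◇^1r at z, giving a w with zR^1w and yR^3w.
First-order correspondent: forall x forall y forall z ((x R^3 y & x R^3 z) -> exists w (y R^3 w & zRw)).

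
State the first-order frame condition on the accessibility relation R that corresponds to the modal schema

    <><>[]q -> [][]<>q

This is a Sahlqvist (Geach-type) schema ◇^2□^1q → □^2◇^1q.
First-order correspondent: forall x forall y forall z ((x R^2 y & x R^2 z) -> exists w (yRw & zRw)).

forall x forall y forall z ((x R^2 y & x R^2 z) -> exists w (yRw & zRw))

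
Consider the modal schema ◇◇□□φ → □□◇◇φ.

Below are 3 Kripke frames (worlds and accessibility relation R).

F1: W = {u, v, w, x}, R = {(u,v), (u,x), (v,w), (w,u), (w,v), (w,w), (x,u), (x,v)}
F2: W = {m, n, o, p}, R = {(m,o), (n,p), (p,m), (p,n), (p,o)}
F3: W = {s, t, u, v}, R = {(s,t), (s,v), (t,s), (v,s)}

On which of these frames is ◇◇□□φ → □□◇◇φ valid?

This is the axiom for a generalized confluence (Geach) condition; its first-order frame correspondent is ∀x ∀y ∀z ((xR²y ∧ xR²z) → ∃w (yR²w ∧ zR²w)).
F1: condition met.
F2: fails — nR²m, nR²m but no w with mR²w and mR²w.
F3: condition met.
Valid on: F1, F3.

F1, F3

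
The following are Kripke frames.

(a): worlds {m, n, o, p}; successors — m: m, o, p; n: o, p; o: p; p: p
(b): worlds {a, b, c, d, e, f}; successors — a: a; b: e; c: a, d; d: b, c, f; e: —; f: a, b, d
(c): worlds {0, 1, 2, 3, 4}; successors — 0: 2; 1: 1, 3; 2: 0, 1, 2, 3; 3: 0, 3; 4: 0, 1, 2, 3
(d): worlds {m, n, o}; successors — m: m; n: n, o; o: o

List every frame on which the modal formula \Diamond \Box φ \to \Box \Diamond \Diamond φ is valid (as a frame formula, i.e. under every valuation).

Frame correspondent (Sahlqvist): \forall x \forall y \forall z ((xRy \wedge xRz) \to \exists w (yRw \wedge z R^2 w)) — i.e. a generalized confluence (Geach) condition.
(a): holds.
(b): fails — bRe, bRe but no w with eRw and eR²w.
(c): fails — 2R0, 2R1 but no w with 0Rw and 1R²w.
(d): holds.

(a), (d)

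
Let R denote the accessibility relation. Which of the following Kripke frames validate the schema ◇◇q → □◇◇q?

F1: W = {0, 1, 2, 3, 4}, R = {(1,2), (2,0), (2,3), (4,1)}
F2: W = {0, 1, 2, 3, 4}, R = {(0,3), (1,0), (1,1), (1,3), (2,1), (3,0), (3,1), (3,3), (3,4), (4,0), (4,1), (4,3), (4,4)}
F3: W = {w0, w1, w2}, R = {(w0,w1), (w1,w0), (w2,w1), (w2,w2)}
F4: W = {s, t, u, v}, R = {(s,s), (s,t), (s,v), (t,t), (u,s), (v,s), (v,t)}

F2

The schema corresponds to a generalized confluence (Geach) condition: ∀x ∀y ∀z ((xR²y ∧ xRz) → ∃w (y = w ∧ zR²w)).
F1: fails — 1R²0, 1R2 but no w with 0=w and 2R²w.
F2: condition met.
F3: fails — w0R²w0, w0Rw1 but no w with w0=w and w1R²w.
F4: fails — sR²s, sRt but no w with s=w and tR²w.
Valid on: F2.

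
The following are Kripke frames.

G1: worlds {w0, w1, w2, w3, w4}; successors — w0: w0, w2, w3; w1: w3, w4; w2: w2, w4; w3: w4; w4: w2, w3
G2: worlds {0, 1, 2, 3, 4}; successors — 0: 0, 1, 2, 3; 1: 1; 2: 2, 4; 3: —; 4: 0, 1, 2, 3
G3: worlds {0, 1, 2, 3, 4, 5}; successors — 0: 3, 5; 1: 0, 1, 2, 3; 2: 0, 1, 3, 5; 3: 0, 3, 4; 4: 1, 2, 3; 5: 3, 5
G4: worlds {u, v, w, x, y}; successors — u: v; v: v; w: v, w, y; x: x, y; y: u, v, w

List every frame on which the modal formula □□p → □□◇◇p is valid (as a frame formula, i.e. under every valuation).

G1, G3, G4

This is the axiom for a generalized confluence (Geach) condition; its first-order frame correspondent is ∀x ∀z (xR²z → ∃w (xR²w ∧ zR²w)).
G1: ✓.
G2: fails — 0R²3 but no w with 0R²w and 3R²w.
G3: ✓.
G4: ✓.
Valid on: G1, G3, G4.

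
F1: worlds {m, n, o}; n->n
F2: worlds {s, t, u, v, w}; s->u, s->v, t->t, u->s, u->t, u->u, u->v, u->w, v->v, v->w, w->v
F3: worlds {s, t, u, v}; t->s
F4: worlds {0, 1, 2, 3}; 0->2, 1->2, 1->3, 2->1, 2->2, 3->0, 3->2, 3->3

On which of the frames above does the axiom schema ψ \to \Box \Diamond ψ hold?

This is the axiom for symmetry; its first-order frame correspondent is \forall x \forall y (Rxy \to Ryx).
F1: satisfies the condition.
F2: fails — Ruv but not Rvu.
F3: fails — Rts but not Rst.
F4: fails — R32 but not R23.
Valid on: F1.

F1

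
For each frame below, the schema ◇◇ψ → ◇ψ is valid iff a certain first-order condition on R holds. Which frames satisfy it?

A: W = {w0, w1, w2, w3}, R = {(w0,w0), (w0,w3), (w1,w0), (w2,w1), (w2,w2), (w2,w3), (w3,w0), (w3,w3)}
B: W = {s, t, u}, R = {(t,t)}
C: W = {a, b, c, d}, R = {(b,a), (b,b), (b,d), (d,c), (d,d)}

Frame correspondent (Sahlqvist): ∀x ∀y ∀z (Rxy ∧ Ryz → Rxz) — i.e. transitivity.
A: fails — Rw1w0 and Rw0w3 but not Rw1w3.
B: holds.
C: fails — Rbd and Rdc but not Rbc.
Valid on: B.

B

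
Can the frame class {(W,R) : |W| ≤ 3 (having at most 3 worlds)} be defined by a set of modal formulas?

Not definable by any modal formula

Any modally definable frame class is closed under disjoint unions.
Any modal formula valid on each of 4 disjoint one-world frames is valid on their disjoint union (validity is preserved under disjoint unions). Each one-world frame has |W|=1≤3, but the union has |W|=4.
So the class is not modally definable.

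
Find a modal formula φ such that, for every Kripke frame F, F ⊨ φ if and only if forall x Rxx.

The condition is reflexivity. The T schema □ψ → ψ defines it.
Suppose □ψ→ψ is valid. At any x set V(ψ)={w : Rxw}. Then □ψ holds at x, so ψ holds at x, i.e. Rxx.

□ψ → ψ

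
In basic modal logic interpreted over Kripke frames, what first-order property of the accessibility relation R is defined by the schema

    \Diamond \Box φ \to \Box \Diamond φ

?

Convergence

Suppose ◇□φ→□◇φ is valid. Take Rxy, Rxz and set V(φ)={w : Ryw}. Then □φ at y so ◇□φ at x, so □◇φ at x, so ◇φ at z, giving w with Rzw and Ryw.
The converse is a direct semantic check.
So the correspondent is convergence.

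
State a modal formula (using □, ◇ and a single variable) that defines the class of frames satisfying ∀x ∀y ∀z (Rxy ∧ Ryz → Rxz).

□r → □□r

A defining formula is □r → □□r (the 4 axiom).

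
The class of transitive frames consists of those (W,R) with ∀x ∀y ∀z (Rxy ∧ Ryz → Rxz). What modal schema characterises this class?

The condition is transitivity. The 4 schema □q → □□q defines it.
Suppose □q→□□q is valid. Take Rxy, Ryz and set V(q)={w : Rxw}. Then □q at x, so □□q at x, so □q at y, so q at z, i.e. Rxz.

□q → □□q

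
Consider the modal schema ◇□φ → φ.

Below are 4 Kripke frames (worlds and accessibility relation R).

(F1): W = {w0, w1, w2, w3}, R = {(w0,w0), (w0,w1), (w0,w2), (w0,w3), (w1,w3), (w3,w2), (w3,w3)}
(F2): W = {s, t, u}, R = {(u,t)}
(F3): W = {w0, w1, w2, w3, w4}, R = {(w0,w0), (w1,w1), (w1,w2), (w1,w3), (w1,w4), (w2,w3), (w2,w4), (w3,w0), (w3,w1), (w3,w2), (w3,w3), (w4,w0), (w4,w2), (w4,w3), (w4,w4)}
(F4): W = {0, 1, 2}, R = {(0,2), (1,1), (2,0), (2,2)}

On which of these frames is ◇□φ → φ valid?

(F4)

This is the axiom for symmetry; its first-order frame correspondent is ∀x ∀y (Rxy → Ryx).
(F1): fails — Rw3w2 but not Rw2w3.
(F2): fails — Rut but not Rtu.
(F3): fails — Rw1w2 but not Rw2w1.
(F4): satisfies the condition.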